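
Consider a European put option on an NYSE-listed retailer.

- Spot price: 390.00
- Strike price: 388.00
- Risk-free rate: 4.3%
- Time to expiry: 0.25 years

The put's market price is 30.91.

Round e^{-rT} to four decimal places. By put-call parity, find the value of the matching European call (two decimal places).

37.06

e^(−rT) = e^(−0.043·0.25) = 0.9893
Put-call parity: C − P = S − K·e^(−rT) = 390 − 388·0.9893 = 390 − 383.8484 = 6.1516
C = P + (C − P) = 30.91 + (6.1516) = 37.0616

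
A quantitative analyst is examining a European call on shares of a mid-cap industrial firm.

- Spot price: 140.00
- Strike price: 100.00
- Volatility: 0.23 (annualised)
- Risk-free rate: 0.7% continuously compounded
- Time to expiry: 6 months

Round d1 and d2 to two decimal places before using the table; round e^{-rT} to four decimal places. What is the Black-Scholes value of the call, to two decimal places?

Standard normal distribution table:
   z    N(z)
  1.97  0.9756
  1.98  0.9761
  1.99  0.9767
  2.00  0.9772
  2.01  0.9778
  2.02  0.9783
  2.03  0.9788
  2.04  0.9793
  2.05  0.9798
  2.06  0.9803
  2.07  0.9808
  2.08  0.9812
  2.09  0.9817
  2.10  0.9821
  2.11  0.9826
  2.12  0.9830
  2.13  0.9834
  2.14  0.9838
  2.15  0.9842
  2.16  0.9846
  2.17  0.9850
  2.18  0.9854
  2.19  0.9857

σ√T = 0.23·√0.5 = 0.1626
d₁ = [ln(140/100) + (0.007 + 0.23²/2)·0.5] / 0.1626 = [0.3365 + 0.0167] / 0.1626 = 2.1717 ≈ 2.17
d₂ = d₁ − σ√T = 2.1717 − 0.1626 = 2.0091 ≈ 2.01
e^(−rT) = e^(−0.007·0.5) = 0.9965
N(d₁) = N(2.17) = 0.9850;  N(d₂) = N(2.01) = 0.9778
C = 140·0.9850 − 100·0.9965·0.9778 = 137.9000 − 97.4378 = 40.4622

40.46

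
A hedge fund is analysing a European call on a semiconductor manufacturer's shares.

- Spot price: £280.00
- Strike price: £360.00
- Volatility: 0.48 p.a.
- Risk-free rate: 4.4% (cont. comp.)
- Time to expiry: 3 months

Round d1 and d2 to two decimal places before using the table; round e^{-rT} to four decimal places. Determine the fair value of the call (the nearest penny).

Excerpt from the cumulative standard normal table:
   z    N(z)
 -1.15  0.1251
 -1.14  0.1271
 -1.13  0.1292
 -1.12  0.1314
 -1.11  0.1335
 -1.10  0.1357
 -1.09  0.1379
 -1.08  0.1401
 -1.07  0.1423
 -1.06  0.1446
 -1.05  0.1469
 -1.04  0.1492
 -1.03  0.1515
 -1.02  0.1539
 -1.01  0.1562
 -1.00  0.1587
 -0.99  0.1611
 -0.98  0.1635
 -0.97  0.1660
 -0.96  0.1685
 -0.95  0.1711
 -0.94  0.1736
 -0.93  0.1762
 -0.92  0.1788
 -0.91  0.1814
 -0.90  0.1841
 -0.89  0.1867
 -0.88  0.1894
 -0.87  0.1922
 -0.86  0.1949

£6.24

σ√T = 0.48·√0.25 = 0.2400
ln(S/K) + (r + σ²/2)T = ln(280/360) + (0.044 + 0.48²/2)·0.25 = -0.2513 + 0.0398 = -0.2115
d₁ = -0.2115 / 0.2400 = -0.8813 ≈ -0.88
d₂ = d₁ − σ√T = -0.8813 − 0.2400 = -1.1213 ≈ -1.12
exp(−rT) = exp(−0.044·0.25) = 0.9891
N(d₁) = N(-0.88) = 0.1894;  N(d₂) = N(-1.12) = 0.1314
C = 280·0.1894 − 360·0.9891·0.1314 = 53.0320 − 46.7884 = 6.2436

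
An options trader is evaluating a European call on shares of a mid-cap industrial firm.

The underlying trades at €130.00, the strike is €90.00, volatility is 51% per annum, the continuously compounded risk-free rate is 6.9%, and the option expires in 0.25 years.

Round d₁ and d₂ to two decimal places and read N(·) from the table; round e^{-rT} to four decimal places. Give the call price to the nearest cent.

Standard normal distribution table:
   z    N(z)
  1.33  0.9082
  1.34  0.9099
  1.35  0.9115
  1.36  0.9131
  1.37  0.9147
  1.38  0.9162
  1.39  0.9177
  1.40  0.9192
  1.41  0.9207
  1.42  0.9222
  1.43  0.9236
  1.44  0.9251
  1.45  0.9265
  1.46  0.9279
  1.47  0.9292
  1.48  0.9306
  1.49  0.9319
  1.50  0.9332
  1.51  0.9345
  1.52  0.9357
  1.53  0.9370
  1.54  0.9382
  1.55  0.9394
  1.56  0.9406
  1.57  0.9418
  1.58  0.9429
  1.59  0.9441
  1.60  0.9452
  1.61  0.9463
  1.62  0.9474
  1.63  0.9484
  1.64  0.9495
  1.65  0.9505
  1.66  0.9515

€42.39

σ√T = 0.51·√0.25 = 0.2550
d₁ = [ln(130/90) + (0.069 + 0.51²/2)·0.25] / 0.2550 = [0.3677 + 0.0498] / 0.2550 = 1.6372 which rounds to 1.64
d₂ = d₁ − σ√T = 1.6372 − 0.2550 = 1.3822 which rounds to 1.38
e^(−rT) = e^(−0.069·0.25) = 0.9829
C = 130·N(1.64) − 90·0.9829·N(1.38) = 130·0.9495 − 90·0.9829·0.9162 = 123.4350 − 81.0480 = 42.3870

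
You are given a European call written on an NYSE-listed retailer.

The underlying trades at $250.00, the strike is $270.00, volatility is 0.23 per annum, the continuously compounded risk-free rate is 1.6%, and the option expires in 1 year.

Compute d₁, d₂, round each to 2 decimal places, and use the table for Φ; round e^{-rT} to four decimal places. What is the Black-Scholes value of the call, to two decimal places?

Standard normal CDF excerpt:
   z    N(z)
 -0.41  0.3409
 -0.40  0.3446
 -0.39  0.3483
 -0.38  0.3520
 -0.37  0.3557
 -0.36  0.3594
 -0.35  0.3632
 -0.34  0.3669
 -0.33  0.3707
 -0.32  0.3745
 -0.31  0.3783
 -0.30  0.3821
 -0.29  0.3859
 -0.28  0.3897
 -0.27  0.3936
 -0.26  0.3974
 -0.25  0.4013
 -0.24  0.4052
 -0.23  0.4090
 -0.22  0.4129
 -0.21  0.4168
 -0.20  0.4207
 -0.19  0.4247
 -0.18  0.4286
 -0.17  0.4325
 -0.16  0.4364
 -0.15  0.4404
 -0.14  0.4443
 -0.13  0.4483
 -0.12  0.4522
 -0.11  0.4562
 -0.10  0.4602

σ√T = 0.23·√1 = 0.2300
d₁ = [ln(250/270) + (0.016 + ½·0.23²)·1] / (σ√T) = (-0.0770 + 0.0425) / 0.2300 = -0.1500 which rounds to -0.15
d₂ = -0.1500 − 0.2300 = -0.3800 which rounds to -0.38
e^(−rT) = e^(−0.016·1) = 0.9841
N(d₁) = N(-0.15) = 0.4404;  N(d₂) = N(-0.38) = 0.3520
C = 250·0.4404 − 270·0.9841·0.3520 = 110.1000 − 93.5289 = 16.5711

$16.57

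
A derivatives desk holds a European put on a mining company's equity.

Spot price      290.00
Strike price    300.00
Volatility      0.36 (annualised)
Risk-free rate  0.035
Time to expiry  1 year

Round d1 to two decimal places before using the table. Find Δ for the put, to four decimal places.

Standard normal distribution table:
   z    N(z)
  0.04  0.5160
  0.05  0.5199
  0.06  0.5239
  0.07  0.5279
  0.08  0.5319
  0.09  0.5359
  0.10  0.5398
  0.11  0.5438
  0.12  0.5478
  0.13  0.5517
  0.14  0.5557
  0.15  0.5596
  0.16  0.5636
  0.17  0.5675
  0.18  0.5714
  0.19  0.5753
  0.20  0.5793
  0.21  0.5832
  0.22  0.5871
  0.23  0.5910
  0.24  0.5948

-0.4286

σ√T = 0.36 × 1.0000 = 0.3600
d₁ = [ln(290/300) + (0.035 + ½·0.36²)·1] / (σ√T) = (-0.0339 + 0.0998) / 0.3600 = 0.1831 ≈ 0.18
N(d₁) = N(0.18) = 0.5714
Δ_put = N(d₁) − 1 = 0.5714 − 1 = -0.4286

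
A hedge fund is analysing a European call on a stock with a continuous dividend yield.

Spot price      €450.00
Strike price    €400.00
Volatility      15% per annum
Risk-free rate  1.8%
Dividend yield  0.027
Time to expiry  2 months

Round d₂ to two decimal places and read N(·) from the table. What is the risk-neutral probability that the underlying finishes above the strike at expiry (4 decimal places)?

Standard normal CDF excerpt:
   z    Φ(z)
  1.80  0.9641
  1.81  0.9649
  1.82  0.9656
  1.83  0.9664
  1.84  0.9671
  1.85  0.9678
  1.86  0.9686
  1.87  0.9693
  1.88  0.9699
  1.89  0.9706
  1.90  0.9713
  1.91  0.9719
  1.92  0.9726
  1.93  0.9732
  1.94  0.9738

T = 0.1667;  σ√T = 0.0612
d₁ = [ln(450/400) + (0.018 − 0.027 + 0.15²/2)·0.1667] / 0.0612 = [0.1178 + 0.0004] / 0.0612 = 1.9295 ⇒ 1.93
d₂ = d₁ − σ√T = 1.9295 − 0.0612 = 1.8683 ⇒ 1.87
Pr(exercise) under Q = N(d₂) = 0.9693

0.9693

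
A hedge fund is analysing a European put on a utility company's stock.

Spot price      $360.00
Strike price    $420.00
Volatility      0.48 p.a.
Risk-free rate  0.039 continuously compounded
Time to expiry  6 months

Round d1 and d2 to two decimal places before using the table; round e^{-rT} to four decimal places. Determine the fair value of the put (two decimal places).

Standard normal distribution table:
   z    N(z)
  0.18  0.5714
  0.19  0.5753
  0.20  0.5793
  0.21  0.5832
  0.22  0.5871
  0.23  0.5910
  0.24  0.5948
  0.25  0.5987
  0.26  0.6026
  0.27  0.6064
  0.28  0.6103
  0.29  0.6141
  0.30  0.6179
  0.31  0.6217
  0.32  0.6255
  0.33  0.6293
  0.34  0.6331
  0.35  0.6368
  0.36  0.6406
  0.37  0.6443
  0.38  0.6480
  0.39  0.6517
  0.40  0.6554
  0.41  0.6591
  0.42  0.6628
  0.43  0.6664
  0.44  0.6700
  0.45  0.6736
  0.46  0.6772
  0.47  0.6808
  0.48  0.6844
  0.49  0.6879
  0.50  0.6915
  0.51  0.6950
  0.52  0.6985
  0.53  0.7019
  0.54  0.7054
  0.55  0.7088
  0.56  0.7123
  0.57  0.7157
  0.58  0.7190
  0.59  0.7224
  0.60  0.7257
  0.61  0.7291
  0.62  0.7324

T = 0.5;  σ√T = 0.3394
d₁ = [ln(360/420) + (0.039 + ½·0.48²)·0.5] / (σ√T) = (-0.1542 + 0.0771) / 0.3394 = -0.2270 ≈ -0.23
d₂ = -0.2270 − 0.3394 = -0.5664 ≈ -0.57
e^(−rT) = e^(−0.039·0.5) = 0.9807
N(−d₂) = N(0.57) = 0.7157;  N(−d₁) = N(0.23) = 0.5910
P = 420·0.9807·0.7157 − 360·0.5910 = 294.7925 − 212.7600 = 82.0325

$82.03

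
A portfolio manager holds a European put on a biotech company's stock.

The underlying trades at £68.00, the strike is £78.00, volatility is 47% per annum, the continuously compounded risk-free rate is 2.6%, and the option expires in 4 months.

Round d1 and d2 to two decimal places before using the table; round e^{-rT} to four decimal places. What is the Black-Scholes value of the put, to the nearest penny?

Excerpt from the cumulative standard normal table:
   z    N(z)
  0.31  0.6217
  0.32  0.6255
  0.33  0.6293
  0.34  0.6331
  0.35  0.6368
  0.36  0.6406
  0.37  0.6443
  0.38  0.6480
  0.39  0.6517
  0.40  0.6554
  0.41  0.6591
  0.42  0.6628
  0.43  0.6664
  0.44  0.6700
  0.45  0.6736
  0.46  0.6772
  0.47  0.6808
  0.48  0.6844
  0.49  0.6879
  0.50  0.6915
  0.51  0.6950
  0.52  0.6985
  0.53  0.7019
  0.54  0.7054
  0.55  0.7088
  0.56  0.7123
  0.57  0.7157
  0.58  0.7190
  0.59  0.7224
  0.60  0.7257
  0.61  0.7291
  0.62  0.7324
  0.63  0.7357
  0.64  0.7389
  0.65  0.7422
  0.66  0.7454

σ√T = 0.47·√0.3333 = 0.2714
d₁ = [ln(68/78) + (0.026 + 0.47²/2)·0.3333] / 0.2714 = [-0.1372 + 0.0455] / 0.2714 = -0.3380 which rounds to -0.34
d₂ = d₁ − σ√T = -0.3380 − 0.2714 = -0.6094 which rounds to -0.61
e^(−rT) = e^(−0.026·0.3333) = 0.9914
N(−d₂) = N(0.61) = 0.7291;  N(−d₁) = N(0.34) = 0.6331
P = 78·0.9914·0.7291 − 68·0.6331 = 56.3807 − 43.0508 = 13.3299

£13.33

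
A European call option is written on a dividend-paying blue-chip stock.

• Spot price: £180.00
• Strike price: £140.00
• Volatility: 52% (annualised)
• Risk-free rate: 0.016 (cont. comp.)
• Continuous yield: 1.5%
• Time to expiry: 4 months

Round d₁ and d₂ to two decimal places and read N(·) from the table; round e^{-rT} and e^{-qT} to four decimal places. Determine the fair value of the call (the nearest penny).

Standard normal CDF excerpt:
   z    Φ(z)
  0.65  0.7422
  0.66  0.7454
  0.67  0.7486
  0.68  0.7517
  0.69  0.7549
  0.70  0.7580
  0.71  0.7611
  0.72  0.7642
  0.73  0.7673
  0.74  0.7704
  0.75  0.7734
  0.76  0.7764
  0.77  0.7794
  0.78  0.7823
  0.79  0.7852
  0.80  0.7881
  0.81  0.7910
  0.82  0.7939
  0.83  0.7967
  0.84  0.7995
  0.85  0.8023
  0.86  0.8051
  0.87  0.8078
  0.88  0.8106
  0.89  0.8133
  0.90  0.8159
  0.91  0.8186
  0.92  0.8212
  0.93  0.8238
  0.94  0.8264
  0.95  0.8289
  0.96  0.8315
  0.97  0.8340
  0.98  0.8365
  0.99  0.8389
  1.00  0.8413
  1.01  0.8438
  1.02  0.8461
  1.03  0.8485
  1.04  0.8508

£45.12

T = 0.3333;  σ√T = 0.3002
d₁ = [ln(180/140) + (0.016 − 0.015 + 0.52²/2)·0.3333] / 0.3002 = [0.2513 + 0.0454] / 0.3002 = 0.9883 ≈ 0.99
d₂ = d₁ − σ√T = 0.9883 − 0.3002 = 0.6881 ≈ 0.69
e^(−qT) = e^(−0.015·0.3333) = 0.9950;  e^(−rT) = e^(−0.016·0.3333) = 0.9947
N(d₁) = N(0.99) = 0.8389;  N(d₂) = N(0.69) = 0.7549
C = 180·0.9950·0.8389 − 140·0.9947·0.7549 = 150.2470 − 105.1259 = 45.1211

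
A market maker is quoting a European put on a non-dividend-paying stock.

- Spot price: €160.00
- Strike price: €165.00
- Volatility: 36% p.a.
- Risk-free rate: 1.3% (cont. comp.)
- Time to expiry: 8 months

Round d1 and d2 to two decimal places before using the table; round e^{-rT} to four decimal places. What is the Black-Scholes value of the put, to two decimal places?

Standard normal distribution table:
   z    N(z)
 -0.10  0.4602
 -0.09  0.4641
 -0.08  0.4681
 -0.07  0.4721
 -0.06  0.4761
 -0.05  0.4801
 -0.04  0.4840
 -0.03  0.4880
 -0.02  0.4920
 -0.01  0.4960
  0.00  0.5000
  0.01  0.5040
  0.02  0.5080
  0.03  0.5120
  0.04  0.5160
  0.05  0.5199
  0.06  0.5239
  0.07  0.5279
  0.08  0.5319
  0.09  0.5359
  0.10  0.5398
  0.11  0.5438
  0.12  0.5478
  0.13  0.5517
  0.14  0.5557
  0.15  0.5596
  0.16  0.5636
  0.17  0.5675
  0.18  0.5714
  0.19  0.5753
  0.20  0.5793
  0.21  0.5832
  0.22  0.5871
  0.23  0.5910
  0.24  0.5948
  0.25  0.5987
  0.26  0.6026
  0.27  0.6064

σ√T = 0.36 × 0.8165 = 0.2939
ln(S/K) + (r + σ²/2)T = ln(160/165) + (0.013 + 0.36²/2)·0.6667 = -0.0308 + 0.0519 = 0.0211
d₁ = 0.0211 / 0.2939 = 0.0718 which rounds to 0.07
d₂ = d₁ − σ√T = 0.0718 − 0.2939 = -0.2222 which rounds to -0.22
e^(−rT) = e^(−0.013·0.6667) = 0.9914
N(−d₂) = N(0.22) = 0.5871;  N(−d₁) = N(-0.07) = 0.4721
P = 165·0.9914·0.5871 − 160·0.4721 = 96.0384 − 75.5360 = 20.5024

€20.50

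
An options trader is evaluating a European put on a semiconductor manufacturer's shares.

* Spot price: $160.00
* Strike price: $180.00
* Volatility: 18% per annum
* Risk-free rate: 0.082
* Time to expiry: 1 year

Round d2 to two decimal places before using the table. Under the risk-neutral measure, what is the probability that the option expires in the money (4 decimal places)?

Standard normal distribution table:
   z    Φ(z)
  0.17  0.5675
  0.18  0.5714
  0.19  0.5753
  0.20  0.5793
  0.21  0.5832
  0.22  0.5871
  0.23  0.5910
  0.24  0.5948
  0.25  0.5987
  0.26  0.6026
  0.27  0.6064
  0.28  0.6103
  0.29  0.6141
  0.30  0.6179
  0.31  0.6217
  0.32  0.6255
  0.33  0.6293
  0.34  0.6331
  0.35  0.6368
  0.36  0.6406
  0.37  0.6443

T = 1;  σ√T = 0.1800
ln(S/K) + (r + σ²/2)T = ln(160/180) + (0.082 + 0.18²/2)·1 = -0.1178 + 0.0982 = -0.0196
d₁ = -0.0196 / 0.1800 = -0.1088 ≈ -0.11
d₂ = d₁ − σ√T = -0.1088 − 0.1800 = -0.2888 ≈ -0.29
Risk-neutral Pr[S_T < K] = N(−d₂) = N(0.29) = 0.6141

0.6141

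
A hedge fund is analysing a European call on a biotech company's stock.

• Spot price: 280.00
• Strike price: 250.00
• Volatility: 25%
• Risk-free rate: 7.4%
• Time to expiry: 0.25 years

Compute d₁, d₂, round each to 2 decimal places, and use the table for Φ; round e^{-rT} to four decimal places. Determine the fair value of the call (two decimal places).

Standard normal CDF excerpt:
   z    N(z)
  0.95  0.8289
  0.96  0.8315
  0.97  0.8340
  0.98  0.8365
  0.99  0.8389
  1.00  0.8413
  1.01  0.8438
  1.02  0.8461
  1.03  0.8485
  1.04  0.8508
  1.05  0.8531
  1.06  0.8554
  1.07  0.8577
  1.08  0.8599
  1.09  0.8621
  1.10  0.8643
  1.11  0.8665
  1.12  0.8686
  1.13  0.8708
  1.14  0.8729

37.32

T = 0.25;  σ√T = 0.1250
d₁ = [ln(280/250) + (0.074 + 0.25²/2)·0.25] / 0.1250 = [0.1133 + 0.0263] / 0.1250 = 1.1171 ≈ 1.12
d₂ = d₁ − σ√T = 1.1171 − 0.1250 = 0.9921 ≈ 0.99
exp(−rT) = exp(−0.074·0.25) = 0.9817
N(d₁) = N(1.12) = 0.8686;  N(d₂) = N(0.99) = 0.8389
C = 280·0.8686 − 250·0.9817·0.8389 = 243.2080 − 205.8870 = 37.3210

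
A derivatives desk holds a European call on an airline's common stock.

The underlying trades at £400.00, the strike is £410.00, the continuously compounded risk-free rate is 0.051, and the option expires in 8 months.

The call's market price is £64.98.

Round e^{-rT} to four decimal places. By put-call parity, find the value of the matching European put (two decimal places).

e^(−rT) = e^(−0.051·0.6667) = 0.9666
Put-call parity: C − P = S − K·e^(−rT) = 400 − 410·0.9666 = 400 − 396.3060 = 3.6940
P = C − (C − P) = 64.98 − (3.6940) = 61.2860

£61.29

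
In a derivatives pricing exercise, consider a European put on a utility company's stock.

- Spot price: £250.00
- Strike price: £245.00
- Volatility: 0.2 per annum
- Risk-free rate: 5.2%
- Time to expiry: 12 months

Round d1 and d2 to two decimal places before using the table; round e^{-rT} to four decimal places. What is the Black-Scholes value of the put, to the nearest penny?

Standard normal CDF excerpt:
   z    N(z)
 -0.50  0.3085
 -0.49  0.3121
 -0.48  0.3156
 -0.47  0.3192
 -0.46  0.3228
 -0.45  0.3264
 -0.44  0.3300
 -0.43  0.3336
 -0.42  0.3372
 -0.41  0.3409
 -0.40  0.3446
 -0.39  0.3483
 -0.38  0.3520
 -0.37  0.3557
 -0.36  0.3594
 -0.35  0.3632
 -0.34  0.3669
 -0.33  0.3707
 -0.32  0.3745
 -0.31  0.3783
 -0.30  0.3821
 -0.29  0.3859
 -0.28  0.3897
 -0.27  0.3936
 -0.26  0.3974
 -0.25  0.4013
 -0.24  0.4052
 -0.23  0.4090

£11.73

T = 1;  σ√T = 0.2000
ln(S/K) + (r + σ²/2)T = ln(250/245) + (0.052 + 0.2²/2)·1 = 0.0202 + 0.0720 = 0.0922
d₁ = 0.0922 / 0.2000 = 0.4610 ≈ 0.46
d₂ = d₁ − σ√T = 0.4610 − 0.2000 = 0.2610 ≈ 0.26
e^(−rT) = e^(−0.052·1) = 0.9493
N(−d₂) = N(-0.26) = 0.3974;  N(−d₁) = N(-0.46) = 0.3228
P = 245·0.9493·0.3974 − 250·0.3228 = 92.4267 − 80.7000 = 11.7267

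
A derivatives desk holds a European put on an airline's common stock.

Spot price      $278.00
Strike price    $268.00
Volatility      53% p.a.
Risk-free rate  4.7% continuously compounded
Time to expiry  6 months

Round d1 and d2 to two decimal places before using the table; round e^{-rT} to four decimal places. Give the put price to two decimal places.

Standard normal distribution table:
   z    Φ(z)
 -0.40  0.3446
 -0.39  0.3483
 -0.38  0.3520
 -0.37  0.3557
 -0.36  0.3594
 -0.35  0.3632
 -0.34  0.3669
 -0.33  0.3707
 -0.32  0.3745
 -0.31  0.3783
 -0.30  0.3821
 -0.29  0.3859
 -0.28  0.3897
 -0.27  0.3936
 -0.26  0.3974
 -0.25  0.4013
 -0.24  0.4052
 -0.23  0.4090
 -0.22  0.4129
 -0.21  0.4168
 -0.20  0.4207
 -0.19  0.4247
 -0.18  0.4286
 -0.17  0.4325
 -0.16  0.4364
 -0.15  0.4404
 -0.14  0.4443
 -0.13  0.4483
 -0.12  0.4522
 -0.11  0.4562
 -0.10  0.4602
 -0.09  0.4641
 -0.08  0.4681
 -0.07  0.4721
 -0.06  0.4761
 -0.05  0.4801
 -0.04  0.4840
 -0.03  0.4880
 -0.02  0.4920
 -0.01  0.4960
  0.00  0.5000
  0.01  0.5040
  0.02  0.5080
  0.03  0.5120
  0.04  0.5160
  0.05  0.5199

σ√T = 0.53·√0.5 = 0.3748
d₁ = [ln(278/268) + (0.047 + 0.53²/2)·0.5] / 0.3748 = [0.0366 + 0.0937] / 0.3748 = 0.3478 which rounds to 0.35
d₂ = d₁ − σ√T = 0.3478 − 0.3748 = -0.0269 which rounds to -0.03
exp(−rT) = exp(−0.047·0.5) = 0.9768
P = 268·0.9768·N(0.03) − 278·N(-0.35) = 268·0.9768·0.5120 − 278·0.3632 = 134.0326 − 100.9696 = 33.0630

$33.06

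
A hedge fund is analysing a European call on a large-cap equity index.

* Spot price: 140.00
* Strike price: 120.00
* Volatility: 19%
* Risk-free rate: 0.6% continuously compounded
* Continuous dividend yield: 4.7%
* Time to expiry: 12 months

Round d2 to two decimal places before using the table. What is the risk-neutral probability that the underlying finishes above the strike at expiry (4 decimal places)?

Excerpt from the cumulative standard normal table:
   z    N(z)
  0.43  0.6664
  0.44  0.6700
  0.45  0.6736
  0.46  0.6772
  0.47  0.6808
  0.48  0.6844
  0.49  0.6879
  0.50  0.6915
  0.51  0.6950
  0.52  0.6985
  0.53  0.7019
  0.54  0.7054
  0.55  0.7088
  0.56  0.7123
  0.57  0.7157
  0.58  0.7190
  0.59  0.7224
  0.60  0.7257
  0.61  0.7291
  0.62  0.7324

0.6915

T = 1;  σ√T = 0.1900
d₁ = [ln(140/120) + (0.006 − 0.047 + ½·0.19²)·1] / (σ√T) = (0.1542 − 0.0230) / 0.1900 = 0.6905 ⇒ 0.69
d₂ = 0.6905 − 0.1900 = 0.5005 ⇒ 0.50
Pr(exercise) under Q = N(d₂) = 0.6915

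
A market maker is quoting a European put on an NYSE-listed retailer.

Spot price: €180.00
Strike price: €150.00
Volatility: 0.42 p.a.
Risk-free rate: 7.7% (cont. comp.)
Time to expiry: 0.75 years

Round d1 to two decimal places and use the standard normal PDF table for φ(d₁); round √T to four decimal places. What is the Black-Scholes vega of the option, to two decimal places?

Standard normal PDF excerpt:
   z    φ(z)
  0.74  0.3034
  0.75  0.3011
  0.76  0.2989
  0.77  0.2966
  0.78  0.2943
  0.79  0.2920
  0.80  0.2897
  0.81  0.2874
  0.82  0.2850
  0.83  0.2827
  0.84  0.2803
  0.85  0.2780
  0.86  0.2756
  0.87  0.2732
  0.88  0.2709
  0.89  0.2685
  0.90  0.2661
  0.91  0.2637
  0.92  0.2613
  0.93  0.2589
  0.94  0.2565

43.69

σ√T = 0.42·√0.75 = 0.3637
d₁ = [ln(180/150) + (0.077 + 0.42²/2)·0.75] / 0.3637 = [0.1823 + 0.1239] / 0.3637 = 0.8419 ⇒ 0.84
√T = √0.75 = 0.8660
φ(d₁) = φ(0.84) = 0.2803
vega = S·φ(d₁)·√T = 180·0.2803·0.8660 = 43.6932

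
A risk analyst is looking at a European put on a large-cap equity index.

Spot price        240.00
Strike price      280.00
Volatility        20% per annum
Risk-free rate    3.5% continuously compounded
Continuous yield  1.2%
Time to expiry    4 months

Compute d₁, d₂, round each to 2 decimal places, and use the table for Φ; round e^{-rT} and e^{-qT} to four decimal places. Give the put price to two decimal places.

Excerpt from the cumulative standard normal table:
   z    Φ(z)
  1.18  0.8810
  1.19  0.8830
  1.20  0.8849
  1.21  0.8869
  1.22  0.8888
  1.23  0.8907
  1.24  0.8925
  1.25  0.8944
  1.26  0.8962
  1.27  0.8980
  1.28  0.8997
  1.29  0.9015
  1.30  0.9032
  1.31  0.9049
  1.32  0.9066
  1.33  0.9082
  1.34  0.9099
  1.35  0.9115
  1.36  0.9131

39.34

σ√T = 0.2·√0.3333 = 0.1155
d₁ = [ln(240/280) + (0.035 − 0.012 + 0.2²/2)·0.3333] / 0.1155 = [-0.1542 + 0.0143] / 0.1155 = -1.2109 → -1.21
d₂ = d₁ − σ√T = -1.2109 − 0.1155 = -1.3263 → -1.33
e^(−qT) = e^(−0.012·0.3333) = 0.9960;  e^(−rT) = e^(−0.035·0.3333) = 0.9884
N(−d₂) = N(1.33) = 0.9082;  N(−d₁) = N(1.21) = 0.8869
P = 280·0.9884·0.9082 − 240·0.9960·0.8869 = 251.3462 − 212.0046 = 39.3416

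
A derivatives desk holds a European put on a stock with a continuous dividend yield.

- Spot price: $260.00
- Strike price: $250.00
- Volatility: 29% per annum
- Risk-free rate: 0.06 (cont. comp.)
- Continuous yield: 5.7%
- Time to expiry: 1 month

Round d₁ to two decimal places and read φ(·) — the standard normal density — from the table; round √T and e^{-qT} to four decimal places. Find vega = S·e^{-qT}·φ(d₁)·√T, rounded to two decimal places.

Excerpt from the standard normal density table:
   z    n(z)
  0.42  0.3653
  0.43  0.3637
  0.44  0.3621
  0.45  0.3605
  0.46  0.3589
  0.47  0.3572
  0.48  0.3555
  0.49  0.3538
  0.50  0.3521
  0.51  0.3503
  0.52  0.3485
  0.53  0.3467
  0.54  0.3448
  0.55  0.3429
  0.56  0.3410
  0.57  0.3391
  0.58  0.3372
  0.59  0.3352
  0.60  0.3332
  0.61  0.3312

σ√T = 0.29 × 0.2887 = 0.0837
d₁ = [ln(260/250) + (0.06 − 0.057 + ½·0.29²)·0.08333] / (σ√T) = (0.0392 + 0.0038) / 0.0837 = 0.5133 → 0.51
√T = √0.08333 = 0.2887
φ(d₁) = φ(0.51) = 0.3503
exp(−qT) = exp(−0.057·0.08333) = 0.9953
vega = S·exp(−qT)·φ(d₁)·√T = 260·0.9953·0.3503·0.2887 = 26.1706

26.17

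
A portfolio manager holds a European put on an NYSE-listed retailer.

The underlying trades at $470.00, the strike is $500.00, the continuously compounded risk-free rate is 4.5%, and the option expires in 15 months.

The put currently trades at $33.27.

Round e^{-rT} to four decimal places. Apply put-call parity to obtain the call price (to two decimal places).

exp(−rT) = exp(−0.045·1.25) = 0.9453
Put-call parity: C − P = S − K·e^(−rT) = 470 − 500·0.9453 = 470 − 472.6500 = -2.6500
C = P + (C − P) = 33.27 + (-2.6500) = 30.6200

$30.62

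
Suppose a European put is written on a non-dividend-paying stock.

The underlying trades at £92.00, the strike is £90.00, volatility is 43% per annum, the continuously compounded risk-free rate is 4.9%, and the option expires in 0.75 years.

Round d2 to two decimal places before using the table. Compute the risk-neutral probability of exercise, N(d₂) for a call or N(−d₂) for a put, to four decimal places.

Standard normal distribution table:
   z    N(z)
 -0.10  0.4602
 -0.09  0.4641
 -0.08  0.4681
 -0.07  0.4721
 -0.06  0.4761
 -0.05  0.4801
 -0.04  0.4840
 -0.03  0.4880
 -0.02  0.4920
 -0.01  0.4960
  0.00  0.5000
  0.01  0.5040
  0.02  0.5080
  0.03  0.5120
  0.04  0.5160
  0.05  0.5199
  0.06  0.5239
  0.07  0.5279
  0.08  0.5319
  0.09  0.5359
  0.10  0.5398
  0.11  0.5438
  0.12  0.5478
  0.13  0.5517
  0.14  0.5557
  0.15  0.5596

0.5120

σ√T = 0.43·√0.75 = 0.3724
d₁ = [ln(92/90) + (0.049 + 0.43²/2)·0.75] / 0.3724 = [0.0220 + 0.1061] / 0.3724 = 0.3439 ≈ 0.34
d₂ = d₁ − σ√T = 0.3439 − 0.3724 = -0.0285 ≈ -0.03
Risk-neutral Pr[S_T < K] = N(−d₂) = N(0.03) = 0.5120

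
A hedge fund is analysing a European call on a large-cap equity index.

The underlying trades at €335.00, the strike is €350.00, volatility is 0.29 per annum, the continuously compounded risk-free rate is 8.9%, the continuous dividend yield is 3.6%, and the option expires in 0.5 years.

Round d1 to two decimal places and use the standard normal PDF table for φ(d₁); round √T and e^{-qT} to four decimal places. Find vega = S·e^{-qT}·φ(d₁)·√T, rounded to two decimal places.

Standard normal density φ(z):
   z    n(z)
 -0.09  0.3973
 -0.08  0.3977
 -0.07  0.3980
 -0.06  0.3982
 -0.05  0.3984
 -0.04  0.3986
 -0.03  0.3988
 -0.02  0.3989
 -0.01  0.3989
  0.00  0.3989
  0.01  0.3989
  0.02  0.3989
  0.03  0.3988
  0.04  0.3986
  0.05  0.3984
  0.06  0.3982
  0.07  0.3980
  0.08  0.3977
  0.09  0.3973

T = 0.5;  σ√T = 0.2051
d₁ = [ln(335/350) + (0.089 − 0.036 + 0.29²/2)·0.5] / 0.2051 = [-0.0438 + 0.0475] / 0.2051 = 0.0182 ⇒ 0.02
√T = √0.5 = 0.7071
φ(d₁) = φ(0.02) = 0.3989
e^(−qT) = e^(−0.036·0.5) = 0.9822
vega = S·e^(−qT)·φ(d₁)·√T = 335·0.9822·0.3989·0.7071 = 92.8089
(Vega is the same for a European call and put with the same parameters.)

92.81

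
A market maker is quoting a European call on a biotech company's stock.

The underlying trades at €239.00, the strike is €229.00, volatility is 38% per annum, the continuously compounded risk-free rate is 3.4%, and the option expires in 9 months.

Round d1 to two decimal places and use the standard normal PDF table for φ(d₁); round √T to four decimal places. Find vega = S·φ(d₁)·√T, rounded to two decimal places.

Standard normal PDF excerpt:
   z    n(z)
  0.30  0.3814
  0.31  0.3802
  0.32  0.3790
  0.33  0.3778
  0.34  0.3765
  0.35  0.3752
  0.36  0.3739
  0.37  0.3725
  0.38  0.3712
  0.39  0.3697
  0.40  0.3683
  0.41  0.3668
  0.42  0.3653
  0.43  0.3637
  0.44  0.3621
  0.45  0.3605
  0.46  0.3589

σ√T = 0.38·√0.75 = 0.3291
d₁ = [ln(239/229) + (0.034 + 0.38²/2)·0.75] / 0.3291 = [0.0427 + 0.0796] / 0.3291 = 0.3719 ⇒ 0.37
√T = √0.75 = 0.8660
φ(d₁) = φ(0.37) = 0.3725
vega = S·φ(d₁)·√T = 239·0.3725·0.8660 = 77.0978

77.10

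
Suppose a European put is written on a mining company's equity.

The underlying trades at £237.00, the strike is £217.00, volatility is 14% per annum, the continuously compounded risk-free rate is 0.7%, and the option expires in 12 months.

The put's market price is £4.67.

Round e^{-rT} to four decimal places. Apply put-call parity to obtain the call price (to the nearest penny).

£26.19

exp(−rT) = exp(−0.007·1) = 0.9930
Put-call parity: C − P = S − K·e^(−rT) = 237 − 217·0.9930 = 237 − 215.4810 = 21.5190
C = P + (C − P) = 4.67 + (21.5190) = 26.1890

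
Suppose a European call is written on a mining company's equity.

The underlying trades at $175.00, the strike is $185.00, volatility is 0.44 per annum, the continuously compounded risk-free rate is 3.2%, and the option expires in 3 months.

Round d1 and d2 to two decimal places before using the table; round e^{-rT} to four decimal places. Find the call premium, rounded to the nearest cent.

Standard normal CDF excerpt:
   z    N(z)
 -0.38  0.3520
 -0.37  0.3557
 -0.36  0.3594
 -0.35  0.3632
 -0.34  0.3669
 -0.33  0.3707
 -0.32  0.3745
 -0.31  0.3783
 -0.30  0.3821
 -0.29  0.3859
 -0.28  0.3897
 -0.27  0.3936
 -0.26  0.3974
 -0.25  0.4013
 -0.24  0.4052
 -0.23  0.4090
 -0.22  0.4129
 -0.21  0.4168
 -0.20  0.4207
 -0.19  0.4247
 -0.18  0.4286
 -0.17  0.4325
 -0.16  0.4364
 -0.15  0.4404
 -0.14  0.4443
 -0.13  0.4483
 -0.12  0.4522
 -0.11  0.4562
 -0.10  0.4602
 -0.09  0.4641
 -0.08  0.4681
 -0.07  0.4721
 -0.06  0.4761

$11.80

σ√T = 0.44 × 0.5000 = 0.2200
d₁ = [ln(175/185) + (0.032 + 0.44²/2)·0.25] / 0.2200 = [-0.0556 + 0.0322] / 0.2200 = -0.1062 → -0.11
d₂ = d₁ − σ√T = -0.1062 − 0.2200 = -0.3262 → -0.33
e^(−rT) = e^(−0.032·0.25) = 0.9920
C = 175·N(-0.11) − 185·0.9920·N(-0.33) = 175·0.4562 − 185·0.9920·0.3707 = 79.8350 − 68.0309 = 11.8041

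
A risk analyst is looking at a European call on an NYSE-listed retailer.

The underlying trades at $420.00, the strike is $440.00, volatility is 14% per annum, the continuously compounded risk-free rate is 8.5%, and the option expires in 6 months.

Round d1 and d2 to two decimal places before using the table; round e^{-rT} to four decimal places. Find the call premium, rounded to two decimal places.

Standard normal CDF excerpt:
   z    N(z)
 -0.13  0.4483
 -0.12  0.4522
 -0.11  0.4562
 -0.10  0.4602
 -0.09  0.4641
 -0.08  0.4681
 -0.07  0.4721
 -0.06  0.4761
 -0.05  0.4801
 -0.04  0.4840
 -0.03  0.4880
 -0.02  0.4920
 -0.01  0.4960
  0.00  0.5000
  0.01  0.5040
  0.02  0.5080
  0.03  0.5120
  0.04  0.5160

T = 0.5;  σ√T = 0.0990
d₁ = [ln(420/440) + (0.085 + 0.14²/2)·0.5] / 0.0990 = [-0.0465 + 0.0474] / 0.0990 = 0.0089 ⇒ 0.01
d₂ = d₁ − σ√T = 0.0089 − 0.0990 = -0.0901 ⇒ -0.09
e^(−rT) = e^(−0.085·0.5) = 0.9584
N(d₁) = N(0.01) = 0.5040;  N(d₂) = N(-0.09) = 0.4641
C = 420·0.5040 − 440·0.9584·0.4641 = 211.6800 − 195.7091 = 15.9709

$15.97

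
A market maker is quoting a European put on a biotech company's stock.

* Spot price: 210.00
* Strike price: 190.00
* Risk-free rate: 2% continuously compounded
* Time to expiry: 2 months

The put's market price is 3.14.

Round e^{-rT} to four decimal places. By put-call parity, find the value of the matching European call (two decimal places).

23.77

e^(−rT) = e^(−0.02·0.1667) = 0.9967
Put-call parity: C − P = S − K·e^(−rT) = 210 − 190·0.9967 = 210 − 189.3730 = 20.6270
C = P + (C − P) = 3.14 + (20.6270) = 23.7670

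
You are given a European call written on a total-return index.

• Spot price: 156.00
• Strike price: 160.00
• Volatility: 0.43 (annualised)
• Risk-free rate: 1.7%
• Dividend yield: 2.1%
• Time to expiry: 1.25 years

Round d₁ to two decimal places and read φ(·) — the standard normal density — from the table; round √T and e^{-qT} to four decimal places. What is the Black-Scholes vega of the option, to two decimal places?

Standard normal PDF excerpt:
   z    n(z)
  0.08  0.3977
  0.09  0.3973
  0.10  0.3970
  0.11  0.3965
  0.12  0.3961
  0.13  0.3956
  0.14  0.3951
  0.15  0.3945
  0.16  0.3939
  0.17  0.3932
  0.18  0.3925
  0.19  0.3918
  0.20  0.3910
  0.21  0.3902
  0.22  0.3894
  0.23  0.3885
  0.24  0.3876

66.68

σ√T = 0.43 × 1.1180 = 0.4808
d₁ = [ln(156/160) + (0.017 − 0.021 + 0.43²/2)·1.25] / 0.4808 = [-0.0253 + 0.1106] / 0.4808 = 0.1773 which rounds to 0.18
√T = √1.25 = 1.1180
φ(d₁) = φ(0.18) = 0.3925
e^(−qT) = e^(−0.021·1.25) = 0.9741
vega = S·e^(−qT)·φ(d₁)·√T = 156·0.9741·0.3925·1.1180 = 66.6822
(Call and put vega coincide under Black-Scholes.)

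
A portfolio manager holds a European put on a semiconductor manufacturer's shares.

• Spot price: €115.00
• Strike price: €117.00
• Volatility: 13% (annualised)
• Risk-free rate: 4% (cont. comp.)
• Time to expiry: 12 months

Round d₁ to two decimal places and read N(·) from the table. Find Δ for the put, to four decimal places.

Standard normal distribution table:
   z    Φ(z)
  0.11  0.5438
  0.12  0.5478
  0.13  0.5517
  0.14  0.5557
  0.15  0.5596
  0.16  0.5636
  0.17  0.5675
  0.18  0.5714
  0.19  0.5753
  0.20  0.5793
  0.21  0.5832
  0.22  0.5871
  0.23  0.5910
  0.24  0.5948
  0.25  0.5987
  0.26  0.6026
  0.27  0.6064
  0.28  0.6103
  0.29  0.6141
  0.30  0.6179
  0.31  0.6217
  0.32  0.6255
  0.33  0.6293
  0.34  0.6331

-0.4052

σ√T = 0.13·√1 = 0.1300
ln(S/K) + (r + σ²/2)T = ln(115/117) + (0.04 + 0.13²/2)·1 = -0.0172 + 0.0485 = 0.0312
d₁ = 0.0312 / 0.1300 = 0.2401 ⇒ 0.24
N(d₁) = N(0.24) = 0.5948
Δ_put = N(d₁) − 1 = 0.5948 − 1 = -0.4052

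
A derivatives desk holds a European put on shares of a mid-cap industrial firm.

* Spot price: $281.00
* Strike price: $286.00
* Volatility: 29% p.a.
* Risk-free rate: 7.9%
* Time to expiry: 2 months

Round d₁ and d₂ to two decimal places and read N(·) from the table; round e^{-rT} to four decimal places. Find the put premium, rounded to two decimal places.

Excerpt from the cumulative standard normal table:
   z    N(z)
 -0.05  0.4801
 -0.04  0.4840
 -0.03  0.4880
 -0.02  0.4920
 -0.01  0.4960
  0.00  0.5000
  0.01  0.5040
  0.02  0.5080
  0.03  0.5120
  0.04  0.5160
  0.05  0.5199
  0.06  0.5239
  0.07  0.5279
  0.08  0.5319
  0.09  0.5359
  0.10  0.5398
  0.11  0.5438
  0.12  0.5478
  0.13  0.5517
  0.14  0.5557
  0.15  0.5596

σ√T = 0.29·√0.1667 = 0.1184
d₁ = [ln(281/286) + (0.079 + ½·0.29²)·0.1667] / (σ√T) = (-0.0176 + 0.0202) / 0.1184 = 0.0214 ≈ 0.02
d₂ = 0.0214 − 0.1184 = -0.0970 ≈ -0.10
e^(−rT) = e^(−0.079·0.1667) = 0.9869
P = 286·0.9869·N(0.10) − 281·N(-0.02) = 286·0.9869·0.5398 − 281·0.4920 = 152.3604 − 138.2520 = 14.1084

$14.11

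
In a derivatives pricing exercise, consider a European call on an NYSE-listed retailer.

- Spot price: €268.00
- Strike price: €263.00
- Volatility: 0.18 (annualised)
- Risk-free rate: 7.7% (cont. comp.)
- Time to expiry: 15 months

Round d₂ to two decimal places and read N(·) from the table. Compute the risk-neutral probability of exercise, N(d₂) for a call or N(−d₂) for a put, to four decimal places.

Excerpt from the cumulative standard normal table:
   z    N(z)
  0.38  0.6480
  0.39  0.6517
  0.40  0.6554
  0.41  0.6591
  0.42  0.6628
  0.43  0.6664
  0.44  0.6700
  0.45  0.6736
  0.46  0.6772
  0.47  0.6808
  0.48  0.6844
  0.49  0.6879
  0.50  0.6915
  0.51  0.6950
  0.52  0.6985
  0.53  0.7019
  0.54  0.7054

0.6808

T = 1.25;  σ√T = 0.2012
d₁ = [ln(268/263) + (0.077 + ½·0.18²)·1.25] / (σ√T) = (0.0188 + 0.1165) / 0.2012 = 0.6725 → 0.67
d₂ = 0.6725 − 0.2012 = 0.4712 → 0.47
Pr(exercise) under Q = N(d₂) = 0.6808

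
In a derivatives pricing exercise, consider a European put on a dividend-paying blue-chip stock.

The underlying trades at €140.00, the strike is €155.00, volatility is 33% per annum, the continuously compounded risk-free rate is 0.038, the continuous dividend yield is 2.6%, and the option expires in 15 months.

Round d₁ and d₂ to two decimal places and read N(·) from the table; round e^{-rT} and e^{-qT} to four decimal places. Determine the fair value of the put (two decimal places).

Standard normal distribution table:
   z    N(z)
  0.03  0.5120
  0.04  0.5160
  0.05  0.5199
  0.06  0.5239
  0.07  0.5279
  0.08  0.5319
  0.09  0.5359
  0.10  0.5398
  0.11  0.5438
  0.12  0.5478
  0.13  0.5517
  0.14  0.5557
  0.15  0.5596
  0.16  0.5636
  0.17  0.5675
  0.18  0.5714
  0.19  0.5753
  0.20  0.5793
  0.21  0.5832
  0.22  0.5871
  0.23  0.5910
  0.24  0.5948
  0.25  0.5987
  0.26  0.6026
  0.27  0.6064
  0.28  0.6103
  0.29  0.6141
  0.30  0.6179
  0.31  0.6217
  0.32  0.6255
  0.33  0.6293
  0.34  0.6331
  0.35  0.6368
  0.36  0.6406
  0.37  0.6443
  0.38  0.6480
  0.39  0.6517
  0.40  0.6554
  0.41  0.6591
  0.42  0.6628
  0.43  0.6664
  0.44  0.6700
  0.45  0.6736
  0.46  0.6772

T = 1.25;  σ√T = 0.3690
d₁ = [ln(140/155) + (0.038 − 0.026 + ½·0.33²)·1.25] / (σ√T) = (-0.1018 + 0.0831) / 0.3690 = -0.0507 ≈ -0.05
d₂ = -0.0507 − 0.3690 = -0.4197 ≈ -0.42
e^(−qT) = e^(−0.026·1.25) = 0.9680;  e^(−rT) = e^(−0.038·1.25) = 0.9536
P = 155·0.9536·N(0.42) − 140·0.9680·N(0.05) = 155·0.9536·0.6628 − 140·0.9680·0.5199 = 97.9671 − 70.4568 = 27.5103

€27.51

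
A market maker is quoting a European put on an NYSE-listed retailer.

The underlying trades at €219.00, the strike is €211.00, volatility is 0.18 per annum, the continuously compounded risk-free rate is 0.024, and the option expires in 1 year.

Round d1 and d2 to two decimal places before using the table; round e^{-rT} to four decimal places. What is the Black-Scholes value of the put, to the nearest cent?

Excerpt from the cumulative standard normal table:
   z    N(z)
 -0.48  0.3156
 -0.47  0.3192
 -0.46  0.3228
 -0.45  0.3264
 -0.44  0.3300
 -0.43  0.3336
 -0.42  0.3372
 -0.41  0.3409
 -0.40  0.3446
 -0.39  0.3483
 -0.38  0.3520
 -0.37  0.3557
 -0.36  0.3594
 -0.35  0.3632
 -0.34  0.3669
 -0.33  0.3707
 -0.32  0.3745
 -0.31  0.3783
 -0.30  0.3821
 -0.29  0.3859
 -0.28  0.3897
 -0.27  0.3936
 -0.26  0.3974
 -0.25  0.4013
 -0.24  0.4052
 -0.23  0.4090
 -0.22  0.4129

€9.61

T = 1;  σ√T = 0.1800
d₁ = [ln(219/211) + (0.024 + 0.18²/2)·1] / 0.1800 = [0.0372 + 0.0402] / 0.1800 = 0.4301 which rounds to 0.43
d₂ = d₁ − σ√T = 0.4301 − 0.1800 = 0.2501 which rounds to 0.25
e^(−rT) = e^(−0.024·1) = 0.9763
N(−d₂) = N(-0.25) = 0.4013;  N(−d₁) = N(-0.43) = 0.3336
P = 211·0.9763·0.4013 − 219·0.3336 = 82.6675 − 73.0584 = 9.6091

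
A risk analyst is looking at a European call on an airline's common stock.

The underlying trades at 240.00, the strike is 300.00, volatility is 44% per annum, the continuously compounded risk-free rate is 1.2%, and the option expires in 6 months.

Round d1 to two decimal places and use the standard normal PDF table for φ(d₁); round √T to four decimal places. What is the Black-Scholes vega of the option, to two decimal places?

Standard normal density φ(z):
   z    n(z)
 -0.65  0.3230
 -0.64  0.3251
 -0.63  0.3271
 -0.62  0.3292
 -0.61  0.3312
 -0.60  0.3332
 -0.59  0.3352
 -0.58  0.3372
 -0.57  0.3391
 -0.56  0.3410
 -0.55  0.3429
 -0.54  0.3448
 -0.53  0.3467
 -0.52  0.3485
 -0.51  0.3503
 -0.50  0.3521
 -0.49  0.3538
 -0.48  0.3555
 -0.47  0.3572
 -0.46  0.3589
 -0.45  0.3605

σ√T = 0.44 × 0.7071 = 0.3111
ln(S/K) + (r + σ²/2)T = ln(240/300) + (0.012 + 0.44²/2)·0.5 = -0.2231 + 0.0544 = -0.1687
d₁ = -0.1687 / 0.3111 = -0.5424 ⇒ -0.54
√T = √0.5 = 0.7071
φ(d₁) = φ(-0.54) = 0.3448
vega = S·φ(d₁)·√T = 240·0.3448·0.7071 = 58.5139
(The put has the same vega.)

58.51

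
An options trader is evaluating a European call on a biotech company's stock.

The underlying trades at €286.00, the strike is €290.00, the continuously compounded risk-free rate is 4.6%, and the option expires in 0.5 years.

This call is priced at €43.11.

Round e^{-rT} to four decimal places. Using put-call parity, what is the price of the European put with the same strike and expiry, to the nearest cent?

€40.53

e^(−rT) = e^(−0.046·0.5) = 0.9773
Put-call parity: C − P = S − K·e^(−rT) = 286 − 290·0.9773 = 286 − 283.4170 = 2.5830
P = C − (C − P) = 43.11 − (2.5830) = 40.5270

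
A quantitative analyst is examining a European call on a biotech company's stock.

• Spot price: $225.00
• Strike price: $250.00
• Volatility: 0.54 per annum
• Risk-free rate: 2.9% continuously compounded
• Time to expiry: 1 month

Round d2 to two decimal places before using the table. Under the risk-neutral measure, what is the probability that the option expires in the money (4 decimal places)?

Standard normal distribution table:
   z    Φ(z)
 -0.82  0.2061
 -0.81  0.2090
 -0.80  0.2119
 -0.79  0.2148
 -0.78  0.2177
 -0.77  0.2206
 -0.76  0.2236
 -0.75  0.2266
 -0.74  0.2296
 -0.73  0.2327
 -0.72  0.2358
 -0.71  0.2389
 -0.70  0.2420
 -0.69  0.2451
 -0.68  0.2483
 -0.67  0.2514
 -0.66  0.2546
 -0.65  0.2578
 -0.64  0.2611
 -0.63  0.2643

T = 0.08333;  σ√T = 0.1559
d₁ = [ln(225/250) + (0.029 + 0.54²/2)·0.08333] / 0.1559 = [-0.1054 + 0.0146] / 0.1559 = -0.5824 which rounds to -0.58
d₂ = d₁ − σ√T = -0.5824 − 0.1559 = -0.7383 which rounds to -0.74
Pr(exercise) under Q = N(d₂) = 0.2296

0.2296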